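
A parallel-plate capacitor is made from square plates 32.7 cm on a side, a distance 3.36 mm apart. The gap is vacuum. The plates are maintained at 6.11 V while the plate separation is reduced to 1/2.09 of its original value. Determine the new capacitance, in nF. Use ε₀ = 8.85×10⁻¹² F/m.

A = (32.7 cm)² = 0.107 m².
Initially C₁ = ε₀A/d = 8.85×10⁻¹² × 0.107 / 3.36×10⁻³ = 2.82×10⁻¹⁰ F.
C = ε₀A/d scales as 1/d, so C₂/C₁ = d₁/d₂ = 2.09.
C₂ = 2.09 × 2.82×10⁻¹⁰ = 5.89×10⁻¹⁰ F.

0.589 nF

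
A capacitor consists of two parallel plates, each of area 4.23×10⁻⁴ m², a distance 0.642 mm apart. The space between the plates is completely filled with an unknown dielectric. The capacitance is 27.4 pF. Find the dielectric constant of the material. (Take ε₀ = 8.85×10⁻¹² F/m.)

κ = Cd/(ε₀A) = 2.74×10⁻¹¹ × 6.42×10⁻⁴ / (8.85×10⁻¹² × 4.23×10⁻⁴) = 4.70.

κ ≈ 4.70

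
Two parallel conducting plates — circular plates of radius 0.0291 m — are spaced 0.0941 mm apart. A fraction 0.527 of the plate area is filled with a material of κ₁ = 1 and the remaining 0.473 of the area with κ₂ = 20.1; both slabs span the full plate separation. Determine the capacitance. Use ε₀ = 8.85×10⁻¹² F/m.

C ≈ 2.51 nF

A = π(0.0291 m)² = 2.66×10⁻³ m².
Side-by-side slabs ⇒ two capacitors in parallel, each spanning the full gap.
C₁ = κ₁ε₀A₁/d = 1.00 × 8.85×10⁻¹² × 1.40×10⁻³ / 9.41×10⁻⁵ = 1.32×10⁻¹⁰ F.
C₂ = κ₂ε₀A₂/d = 20.1 × 8.85×10⁻¹² × 1.26×10⁻³ / 9.41×10⁻⁵ = 2.38×10⁻⁹ F.
C = C₁ + C₂ = 2.51×10⁻⁹ F.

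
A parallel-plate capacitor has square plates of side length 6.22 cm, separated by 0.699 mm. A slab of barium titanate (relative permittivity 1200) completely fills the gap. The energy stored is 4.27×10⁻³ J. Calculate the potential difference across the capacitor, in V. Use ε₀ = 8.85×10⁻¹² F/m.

A = (6.22 cm)² = 3.87×10⁻³ m².
C = κε₀A/d = 1200 × 8.85×10⁻¹² × 3.87×10⁻³ / 6.99×10⁻⁴ = 5.88×10⁻⁸ F.
V = √(2U/C) = √(2 × 4.27×10⁻³ / 5.88×10⁻⁸) = 3.81×10² V.

381 V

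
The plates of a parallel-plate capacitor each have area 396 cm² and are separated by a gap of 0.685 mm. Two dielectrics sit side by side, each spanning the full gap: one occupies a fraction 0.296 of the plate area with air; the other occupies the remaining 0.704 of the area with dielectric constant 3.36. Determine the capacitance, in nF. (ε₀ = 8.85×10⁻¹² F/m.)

A = 396 cm² = 3.96×10⁻² m².
Side-by-side slabs ⇒ two capacitors in parallel, each spanning the full gap.
C₁ = κ₁ε₀A₁/d = 1.00 × 8.85×10⁻¹² × 1.17×10⁻² / 6.85×10⁻⁴ = 1.51×10⁻¹⁰ F.
C₂ = κ₂ε₀A₂/d = 3.36 × 8.85×10⁻¹² × 2.79×10⁻² / 6.85×10⁻⁴ = 1.21×10⁻⁹ F.
C = C₁ + C₂ = 1.36×10⁻⁹ F.

1.36 nF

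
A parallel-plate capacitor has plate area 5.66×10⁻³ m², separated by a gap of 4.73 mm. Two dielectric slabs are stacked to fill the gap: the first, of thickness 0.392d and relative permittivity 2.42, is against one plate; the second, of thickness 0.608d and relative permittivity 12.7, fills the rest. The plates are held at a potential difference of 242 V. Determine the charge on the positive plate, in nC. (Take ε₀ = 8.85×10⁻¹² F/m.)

Stacked slabs ⇒ two capacitors in series, each with the full plate area.
C₁ = κ₁ε₀A/d₁ = 2.42 × 8.85×10⁻¹² × 5.66×10⁻³ / 1.85×10⁻³ = 6.54×10⁻¹¹ F.
C₂ = κ₂ε₀A/d₂ = 12.7 × 8.85×10⁻¹² × 5.66×10⁻³ / 2.88×10⁻³ = 2.21×10⁻¹⁰ F.
C = (1/C₁ + 1/C₂)⁻¹ = 5.05×10⁻¹¹ F.
Q = CV = 5.05×10⁻¹¹ × 242 = 1.22×10⁻⁸ C.

Q ≈ 12.2 nC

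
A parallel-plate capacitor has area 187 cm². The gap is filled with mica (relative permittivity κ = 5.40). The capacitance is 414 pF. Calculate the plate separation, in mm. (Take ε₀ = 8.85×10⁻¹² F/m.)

A = 187 cm² = 1.87×10⁻² m².
d = κε₀A/C = 5.40 × 8.85×10⁻¹² × 1.87×10⁻² / 4.14×10⁻¹⁰ = 2.16×10⁻³ m.

d ≈ 2.16 mm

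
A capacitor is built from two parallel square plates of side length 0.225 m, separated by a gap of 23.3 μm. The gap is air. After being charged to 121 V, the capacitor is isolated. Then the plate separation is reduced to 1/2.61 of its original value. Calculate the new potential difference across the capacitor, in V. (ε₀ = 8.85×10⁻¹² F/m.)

A = (0.225 m)² = 5.06×10⁻² m².
Initially C₁ = ε₀A/d = 8.85×10⁻¹² × 5.06×10⁻² / 2.33×10⁻⁵ = 1.92×10⁻⁸ F.
V₁ = 1.21×10² V.
Isolated ⇒ Q is held fixed. C₂ = 2.61 C₁ and V = Q/C, so V₂/V₁ = C₁/C₂ = 0.383.
V₂ = 0.383 × 1.21×10² = 46.4 V.

V ≈ 46.4 V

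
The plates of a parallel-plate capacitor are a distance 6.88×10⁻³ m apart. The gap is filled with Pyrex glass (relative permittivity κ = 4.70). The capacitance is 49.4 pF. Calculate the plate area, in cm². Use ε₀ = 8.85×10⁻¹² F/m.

A = Cd/(κε₀) = 4.94×10⁻¹¹ × 6.88×10⁻³ / (4.70 × 8.85×10⁻¹²) = 8.17×10⁻³ m².

81.7 cm²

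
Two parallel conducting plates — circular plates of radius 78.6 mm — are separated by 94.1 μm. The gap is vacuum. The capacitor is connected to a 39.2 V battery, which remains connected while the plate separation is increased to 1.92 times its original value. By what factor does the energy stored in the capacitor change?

0.521

Battery connected ⇒ V is held fixed.
C₂ = 0.521 C₁ and U = ½CV², so U₂/U₁ = C₂/C₁ = 0.521.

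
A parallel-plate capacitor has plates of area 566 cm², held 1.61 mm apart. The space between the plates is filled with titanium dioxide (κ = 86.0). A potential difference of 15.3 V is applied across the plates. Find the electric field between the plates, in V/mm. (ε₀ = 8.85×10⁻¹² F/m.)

E ≈ 9.50 V/mm

E = V/d = 15.3 / 1.61×10⁻³ = 9.50×10³ V/m.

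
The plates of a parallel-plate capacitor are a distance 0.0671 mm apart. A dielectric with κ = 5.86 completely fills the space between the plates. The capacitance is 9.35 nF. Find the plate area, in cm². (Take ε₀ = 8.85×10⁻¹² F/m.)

A ≈ 121 cm²

A = Cd/(κε₀) = 9.35×10⁻⁹ × 6.71×10⁻⁵ / (5.86 × 8.85×10⁻¹²) = 1.21×10⁻² m².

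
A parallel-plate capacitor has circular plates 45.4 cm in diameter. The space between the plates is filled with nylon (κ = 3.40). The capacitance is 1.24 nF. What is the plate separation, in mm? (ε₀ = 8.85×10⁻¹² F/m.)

A = π(45.4/2 cm)² = 0.162 m².
d = κε₀A/C = 3.40 × 8.85×10⁻¹² × 0.162 / 1.24×10⁻⁹ = 3.93×10⁻³ m.

d ≈ 3.93 mm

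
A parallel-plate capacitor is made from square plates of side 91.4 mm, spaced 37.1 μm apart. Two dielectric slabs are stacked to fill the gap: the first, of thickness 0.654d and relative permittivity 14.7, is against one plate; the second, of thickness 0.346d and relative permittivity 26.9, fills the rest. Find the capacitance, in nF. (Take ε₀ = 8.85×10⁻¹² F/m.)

C ≈ 34.7 nF

A = (91.4 mm)² = 8.35×10⁻³ m².
Stacked slabs ⇒ two capacitors in series, each with the full plate area.
C₁ = κ₁ε₀A/d₁ = 14.7 × 8.85×10⁻¹² × 8.35×10⁻³ / 2.43×10⁻⁵ = 4.48×10⁻⁸ F.
C₂ = κ₂ε₀A/d₂ = 26.9 × 8.85×10⁻¹² × 8.35×10⁻³ / 1.28×10⁻⁵ = 1.55×10⁻⁷ F.
C = (1/C₁ + 1/C₂)⁻¹ = 3.47×10⁻⁸ F.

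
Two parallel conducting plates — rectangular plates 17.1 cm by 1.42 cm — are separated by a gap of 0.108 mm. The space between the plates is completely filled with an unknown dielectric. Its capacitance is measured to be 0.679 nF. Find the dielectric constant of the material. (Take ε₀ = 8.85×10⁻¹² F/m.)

A = 17.1 × 1.42 cm² = 2.43×10⁻³ m².
κ = Cd/(ε₀A) = 6.79×10⁻¹⁰ × 1.08×10⁻⁴ / (8.85×10⁻¹² × 2.43×10⁻³) = 3.41.

κ ≈ 3.41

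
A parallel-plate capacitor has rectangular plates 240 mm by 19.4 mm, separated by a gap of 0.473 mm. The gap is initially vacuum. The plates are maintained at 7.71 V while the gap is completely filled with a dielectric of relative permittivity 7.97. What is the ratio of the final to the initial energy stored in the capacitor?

Battery connected ⇒ V is held fixed.
C₂ = 7.97 C₁ and U = ½CV², so U₂/U₁ = C₂/C₁ = 7.97.

7.97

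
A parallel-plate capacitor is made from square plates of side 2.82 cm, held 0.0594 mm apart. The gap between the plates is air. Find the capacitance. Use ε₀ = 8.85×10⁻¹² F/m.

118 pF

A = (2.82 cm)² = 7.95×10⁻⁴ m².
C = ε₀A/d = 8.85×10⁻¹² × 7.95×10⁻⁴ / 5.94×10⁻⁵ = 1.18×10⁻¹⁰ F.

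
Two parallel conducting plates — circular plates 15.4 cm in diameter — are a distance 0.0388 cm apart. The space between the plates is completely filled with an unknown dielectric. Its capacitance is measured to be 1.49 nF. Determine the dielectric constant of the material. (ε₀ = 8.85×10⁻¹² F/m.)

3.51

A = π(15.4/2 cm)² = 1.86×10⁻² m².
κ = Cd/(ε₀A) = 1.49×10⁻⁹ × 3.88×10⁻⁴ / (8.85×10⁻¹² × 1.86×10⁻²) = 3.51.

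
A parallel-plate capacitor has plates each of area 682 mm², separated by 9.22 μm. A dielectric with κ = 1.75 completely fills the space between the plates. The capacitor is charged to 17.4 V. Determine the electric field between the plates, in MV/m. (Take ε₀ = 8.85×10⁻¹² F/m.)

E ≈ 1.89 MV/m

E = V/d = 17.4 / 9.22×10⁻⁶ = 1.89×10⁶ V/m.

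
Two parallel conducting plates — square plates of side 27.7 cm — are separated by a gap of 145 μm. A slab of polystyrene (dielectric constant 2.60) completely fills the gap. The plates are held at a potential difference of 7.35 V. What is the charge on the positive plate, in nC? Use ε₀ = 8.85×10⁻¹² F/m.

89.5 nC

A = (27.7 cm)² = 7.67×10⁻² m².
C = κε₀A/d = 2.60 × 8.85×10⁻¹² × 7.67×10⁻² / 1.45×10⁻⁴ = 1.22×10⁻⁸ F.
Q = CV = 1.22×10⁻⁸ × 7.35 = 8.95×10⁻⁸ C.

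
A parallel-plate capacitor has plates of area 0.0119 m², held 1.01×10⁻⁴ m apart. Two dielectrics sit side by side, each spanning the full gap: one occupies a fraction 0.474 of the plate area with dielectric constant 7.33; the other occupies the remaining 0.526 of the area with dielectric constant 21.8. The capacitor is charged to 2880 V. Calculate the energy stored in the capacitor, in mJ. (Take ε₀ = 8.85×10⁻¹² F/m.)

Side-by-side slabs ⇒ two capacitors in parallel, each spanning the full gap.
C₁ = κ₁ε₀A₁/d = 7.33 × 8.85×10⁻¹² × 5.64×10⁻³ / 1.01×10⁻⁴ = 3.62×10⁻⁹ F.
C₂ = κ₂ε₀A₂/d = 21.8 × 8.85×10⁻¹² × 6.26×10⁻³ / 1.01×10⁻⁴ = 1.20×10⁻⁸ F.
C = C₁ + C₂ = 1.56×10⁻⁸ F.
U = ½CV² = ½ × 1.56×10⁻⁸ × (2880)² = 6.46×10⁻² J.

64.6 mJ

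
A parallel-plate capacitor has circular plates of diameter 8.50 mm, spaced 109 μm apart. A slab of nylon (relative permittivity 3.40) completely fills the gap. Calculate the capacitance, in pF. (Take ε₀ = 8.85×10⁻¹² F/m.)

15.7 pF

A = π(8.50/2 mm)² = 5.67×10⁻⁵ m².
C = κε₀A/d = 3.40 × 8.85×10⁻¹² × 5.67×10⁻⁵ / 1.09×10⁻⁴ = 1.57×10⁻¹¹ F.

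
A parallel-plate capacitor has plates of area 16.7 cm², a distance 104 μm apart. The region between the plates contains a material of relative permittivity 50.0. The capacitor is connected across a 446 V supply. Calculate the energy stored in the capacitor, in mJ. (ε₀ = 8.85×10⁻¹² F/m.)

U ≈ 0.707 mJ

A = 16.7 cm² = 1.67×10⁻³ m².
C = κε₀A/d = 50.0 × 8.85×10⁻¹² × 1.67×10⁻³ / 1.04×10⁻⁴ = 7.11×10⁻⁹ F.
U = ½CV² = ½ × 7.11×10⁻⁹ × (446)² = 7.07×10⁻⁴ J.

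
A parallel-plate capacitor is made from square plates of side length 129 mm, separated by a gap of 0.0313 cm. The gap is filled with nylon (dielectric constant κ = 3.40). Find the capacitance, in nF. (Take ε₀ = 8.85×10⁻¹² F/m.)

A = (129 mm)² = 1.66×10⁻² m².
C = κε₀A/d = 3.40 × 8.85×10⁻¹² × 1.66×10⁻² / 3.13×10⁻⁴ = 1.60×10⁻⁹ F.

C ≈ 1.60 nF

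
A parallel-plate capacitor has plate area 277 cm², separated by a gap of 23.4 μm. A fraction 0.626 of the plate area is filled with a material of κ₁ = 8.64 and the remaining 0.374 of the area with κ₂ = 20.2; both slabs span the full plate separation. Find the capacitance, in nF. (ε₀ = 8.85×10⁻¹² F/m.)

C ≈ 136 nF

A = 277 cm² = 2.77×10⁻² m².
Side-by-side slabs ⇒ two capacitors in parallel, each spanning the full gap.
C₁ = κ₁ε₀A₁/d = 8.64 × 8.85×10⁻¹² × 1.73×10⁻² / 2.34×10⁻⁵ = 5.67×10⁻⁸ F.
C₂ = κ₂ε₀A₂/d = 20.2 × 8.85×10⁻¹² × 1.04×10⁻² / 2.34×10⁻⁵ = 7.91×10⁻⁸ F.
C = C₁ + C₂ = 1.36×10⁻⁷ F.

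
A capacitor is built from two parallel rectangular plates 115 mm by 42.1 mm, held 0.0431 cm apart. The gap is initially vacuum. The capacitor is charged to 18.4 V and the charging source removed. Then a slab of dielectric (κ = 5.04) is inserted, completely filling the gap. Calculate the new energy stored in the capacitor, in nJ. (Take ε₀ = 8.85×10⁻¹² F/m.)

U ≈ 3.34 nJ

A = 115 × 42.1 mm² = 4.84×10⁻³ m².
Initially C₁ = ε₀A/d = 8.85×10⁻¹² × 4.84×10⁻³ / 4.31×10⁻⁴ = 9.94×10⁻¹¹ F.
U₁ = 1.68×10⁻⁸ J.
Isolated ⇒ Q is held fixed. C₂ = 5.04 C₁ and U = Q²/(2C), so U₂/U₁ = C₁/C₂ = 0.198.
U₂ = 0.198 × 1.68×10⁻⁸ = 3.34×10⁻⁹ J.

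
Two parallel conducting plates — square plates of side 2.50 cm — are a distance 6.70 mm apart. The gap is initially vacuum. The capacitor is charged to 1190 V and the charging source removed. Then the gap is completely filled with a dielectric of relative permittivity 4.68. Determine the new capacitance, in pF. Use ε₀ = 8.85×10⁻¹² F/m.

C ≈ 3.86 pF

A = (2.50 cm)² = 6.25×10⁻⁴ m².
Initially C₁ = ε₀A/d = 8.85×10⁻¹² × 6.25×10⁻⁴ / 6.70×10⁻³ = 8.26×10⁻¹³ F.
C = κε₀A/d scales with κ, so C₂/C₁ = κ = 4.68.
C₂ = 4.68 × 8.26×10⁻¹³ = 3.86×10⁻¹² F.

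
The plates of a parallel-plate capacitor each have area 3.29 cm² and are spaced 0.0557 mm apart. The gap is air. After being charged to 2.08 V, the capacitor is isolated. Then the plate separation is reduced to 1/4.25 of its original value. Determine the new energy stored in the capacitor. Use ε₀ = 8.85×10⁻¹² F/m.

A = 3.29 cm² = 3.29×10⁻⁴ m².
Initially C₁ = ε₀A/d = 8.85×10⁻¹² × 3.29×10⁻⁴ / 5.57×10⁻⁵ = 5.23×10⁻¹¹ F.
U₁ = 1.13×10⁻¹⁰ J.
Isolated ⇒ Q is held fixed. C₂ = 4.25 C₁ and U = Q²/(2C), so U₂/U₁ = C₁/C₂ = 0.235.
U₂ = 0.235 × 1.13×10⁻¹⁰ = 2.66×10⁻¹¹ J.

26.6 pJ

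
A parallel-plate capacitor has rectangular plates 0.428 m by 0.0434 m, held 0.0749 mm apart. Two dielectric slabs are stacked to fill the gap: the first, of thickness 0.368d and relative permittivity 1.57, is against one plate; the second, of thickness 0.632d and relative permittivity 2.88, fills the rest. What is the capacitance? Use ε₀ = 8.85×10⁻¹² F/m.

4.84 nF

A = 0.428 × 0.0434 m² = 1.86×10⁻² m².
Stacked slabs ⇒ two capacitors in series, each with the full plate area.
C₁ = κ₁ε₀A/d₁ = 1.57 × 8.85×10⁻¹² × 1.86×10⁻² / 2.76×10⁻⁵ = 9.36×10⁻⁹ F.
C₂ = κ₂ε₀A/d₂ = 2.88 × 8.85×10⁻¹² × 1.86×10⁻² / 4.73×10⁻⁵ = 1.00×10⁻⁸ F.
C = (1/C₁ + 1/C₂)⁻¹ = 4.84×10⁻⁹ F.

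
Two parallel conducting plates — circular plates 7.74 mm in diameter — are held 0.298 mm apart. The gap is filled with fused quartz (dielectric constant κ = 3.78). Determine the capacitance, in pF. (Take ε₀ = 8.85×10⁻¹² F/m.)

5.28 pF

A = π(7.74/2 mm)² = 4.71×10⁻⁵ m².
C = κε₀A/d = 3.78 × 8.85×10⁻¹² × 4.71×10⁻⁵ / 2.98×10⁻⁴ = 5.28×10⁻¹² F.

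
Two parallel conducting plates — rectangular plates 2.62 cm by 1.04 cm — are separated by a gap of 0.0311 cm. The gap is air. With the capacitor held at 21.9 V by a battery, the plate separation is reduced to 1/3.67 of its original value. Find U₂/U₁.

U₂/U₁ ≈ 3.67

Battery connected ⇒ V is held fixed.
C₂ = 3.67 C₁ and U = ½CV², so U₂/U₁ = C₂/C₁ = 3.67.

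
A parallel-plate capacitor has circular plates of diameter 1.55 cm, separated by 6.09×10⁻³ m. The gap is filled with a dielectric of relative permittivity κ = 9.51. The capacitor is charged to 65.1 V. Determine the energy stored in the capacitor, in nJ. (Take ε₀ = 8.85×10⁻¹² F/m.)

U ≈ 5.53 nJ

A = π(1.55/2 cm)² = 1.89×10⁻⁴ m².
C = κε₀A/d = 9.51 × 8.85×10⁻¹² × 1.89×10⁻⁴ / 6.09×10⁻³ = 2.61×10⁻¹² F.
U = ½CV² = ½ × 2.61×10⁻¹² × (65.1)² = 5.53×10⁻⁹ J.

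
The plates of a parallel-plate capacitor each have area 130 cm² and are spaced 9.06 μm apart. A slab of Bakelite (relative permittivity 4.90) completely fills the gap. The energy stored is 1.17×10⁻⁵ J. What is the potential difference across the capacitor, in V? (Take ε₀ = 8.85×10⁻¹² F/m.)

A = 130 cm² = 1.30×10⁻² m².
C = κε₀A/d = 4.90 × 8.85×10⁻¹² × 1.30×10⁻² / 9.06×10⁻⁶ = 6.22×10⁻⁸ F.
V = √(2U/C) = √(2 × 1.17×10⁻⁵ / 6.22×10⁻⁸) = 19.4 V.

19.4 V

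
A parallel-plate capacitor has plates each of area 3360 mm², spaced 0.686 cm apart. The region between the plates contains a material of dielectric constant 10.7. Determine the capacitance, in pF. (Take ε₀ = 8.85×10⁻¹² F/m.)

46.4 pF

A = 3360 mm² = 3.36×10⁻³ m².
C = κε₀A/d = 10.7 × 8.85×10⁻¹² × 3.36×10⁻³ / 6.86×10⁻³ = 4.64×10⁻¹¹ F.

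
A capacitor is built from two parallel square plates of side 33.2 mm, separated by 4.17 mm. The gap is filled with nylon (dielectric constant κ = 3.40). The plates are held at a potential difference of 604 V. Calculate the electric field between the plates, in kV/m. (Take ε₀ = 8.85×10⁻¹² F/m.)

E ≈ 145 kV/m

E = V/d = 604 / 4.17×10⁻³ = 1.45×10⁵ V/m.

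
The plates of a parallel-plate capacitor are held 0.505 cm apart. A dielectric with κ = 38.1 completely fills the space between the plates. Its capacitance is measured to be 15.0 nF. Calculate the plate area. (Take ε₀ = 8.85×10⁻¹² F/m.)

A = Cd/(κε₀) = 1.50×10⁻⁸ × 5.05×10⁻³ / (38.1 × 8.85×10⁻¹²) = 0.225 m².

A ≈ 2.25×10⁵ mm²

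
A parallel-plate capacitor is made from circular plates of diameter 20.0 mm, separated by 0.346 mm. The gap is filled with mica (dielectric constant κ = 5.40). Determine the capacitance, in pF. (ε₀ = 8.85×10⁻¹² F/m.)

43.4 pF

A = π(20.0/2 mm)² = 3.14×10⁻⁴ m².
C = κε₀A/d = 5.40 × 8.85×10⁻¹² × 3.14×10⁻⁴ / 3.46×10⁻⁴ = 4.34×10⁻¹¹ F.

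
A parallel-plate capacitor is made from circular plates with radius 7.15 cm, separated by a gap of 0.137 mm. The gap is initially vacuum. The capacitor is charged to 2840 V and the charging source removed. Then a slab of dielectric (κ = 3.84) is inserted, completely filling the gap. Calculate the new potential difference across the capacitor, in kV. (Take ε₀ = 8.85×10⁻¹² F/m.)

A = π(7.15 cm)² = 1.61×10⁻² m².
Initially C₁ = ε₀A/d = 8.85×10⁻¹² × 1.61×10⁻² / 1.37×10⁻⁴ = 1.04×10⁻⁹ F.
V₁ = 2.84×10³ V.
Isolated ⇒ Q is held fixed. C₂ = 3.84 C₁ and V = Q/C, so V₂/V₁ = C₁/C₂ = 0.260.
V₂ = 0.260 × 2.84×10³ = 7.40×10² V.

0.740 kV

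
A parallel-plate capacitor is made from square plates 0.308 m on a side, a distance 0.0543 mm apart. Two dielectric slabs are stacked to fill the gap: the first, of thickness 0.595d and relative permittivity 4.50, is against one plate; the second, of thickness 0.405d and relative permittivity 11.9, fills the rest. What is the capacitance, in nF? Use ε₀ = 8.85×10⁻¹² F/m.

A = (0.308 m)² = 9.49×10⁻² m².
Stacked slabs ⇒ two capacitors in series, each with the full plate area.
C₁ = κ₁ε₀A/d₁ = 4.50 × 8.85×10⁻¹² × 9.49×10⁻² / 3.23×10⁻⁵ = 1.17×10⁻⁷ F.
C₂ = κ₂ε₀A/d₂ = 11.9 × 8.85×10⁻¹² × 9.49×10⁻² / 2.20×10⁻⁵ = 4.54×10⁻⁷ F.
C = (1/C₁ + 1/C₂)⁻¹ = 9.30×10⁻⁸ F.

C ≈ 93.0 nF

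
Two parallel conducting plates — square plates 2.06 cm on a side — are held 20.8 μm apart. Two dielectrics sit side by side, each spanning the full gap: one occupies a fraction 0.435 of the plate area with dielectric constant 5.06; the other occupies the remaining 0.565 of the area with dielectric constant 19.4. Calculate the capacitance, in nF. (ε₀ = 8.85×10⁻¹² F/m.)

2.38 nF

A = (2.06 cm)² = 4.24×10⁻⁴ m².
Side-by-side slabs ⇒ two capacitors in parallel, each spanning the full gap.
C₁ = κ₁ε₀A₁/d = 5.06 × 8.85×10⁻¹² × 1.85×10⁻⁴ / 2.08×10⁻⁵ = 3.97×10⁻¹⁰ F.
C₂ = κ₂ε₀A₂/d = 19.4 × 8.85×10⁻¹² × 2.40×10⁻⁴ / 2.08×10⁻⁵ = 1.98×10⁻⁹ F.
C = C₁ + C₂ = 2.38×10⁻⁹ F.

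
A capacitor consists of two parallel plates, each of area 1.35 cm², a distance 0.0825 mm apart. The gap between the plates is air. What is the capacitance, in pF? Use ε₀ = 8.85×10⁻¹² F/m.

14.5 pF

A = 1.35 cm² = 1.35×10⁻⁴ m².
C = ε₀A/d = 8.85×10⁻¹² × 1.35×10⁻⁴ / 8.25×10⁻⁵ = 1.45×10⁻¹¹ F.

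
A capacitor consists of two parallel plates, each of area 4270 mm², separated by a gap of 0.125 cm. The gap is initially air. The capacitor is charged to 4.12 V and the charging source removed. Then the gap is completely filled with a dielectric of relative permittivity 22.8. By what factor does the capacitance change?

C = κε₀A/d scales with κ, so C₂/C₁ = κ = 22.8.

C₂/C₁ ≈ 22.8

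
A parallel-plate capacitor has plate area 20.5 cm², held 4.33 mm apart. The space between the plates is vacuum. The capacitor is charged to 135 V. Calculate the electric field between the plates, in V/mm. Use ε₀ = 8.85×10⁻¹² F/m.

E ≈ 31.2 V/mm

E = V/d = 135 / 4.33×10⁻³ = 3.12×10⁴ V/m.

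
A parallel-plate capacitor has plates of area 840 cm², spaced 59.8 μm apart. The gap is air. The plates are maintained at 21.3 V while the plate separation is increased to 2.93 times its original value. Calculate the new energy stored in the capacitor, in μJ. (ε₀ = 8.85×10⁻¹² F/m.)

A = 840 cm² = 8.40×10⁻² m².
Initially C₁ = ε₀A/d = 8.85×10⁻¹² × 8.40×10⁻² / 5.98×10⁻⁵ = 1.24×10⁻⁸ F.
U₁ = 2.82×10⁻⁶ J.
Battery connected ⇒ V is held fixed. C₂ = 0.341 C₁ and U = ½CV², so U₂/U₁ = C₂/C₁ = 0.341.
U₂ = 0.341 × 2.82×10⁻⁶ = 9.62×10⁻⁷ J.

U ≈ 0.962 μJ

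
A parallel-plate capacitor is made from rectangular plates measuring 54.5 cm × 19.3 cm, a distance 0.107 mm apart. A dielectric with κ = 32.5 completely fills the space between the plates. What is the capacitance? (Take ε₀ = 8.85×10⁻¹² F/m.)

A = 54.5 × 19.3 cm² = 0.105 m².
C = κε₀A/d = 32.5 × 8.85×10⁻¹² × 0.105 / 1.07×10⁻⁴ = 2.83×10⁻⁷ F.

C ≈ 283 nF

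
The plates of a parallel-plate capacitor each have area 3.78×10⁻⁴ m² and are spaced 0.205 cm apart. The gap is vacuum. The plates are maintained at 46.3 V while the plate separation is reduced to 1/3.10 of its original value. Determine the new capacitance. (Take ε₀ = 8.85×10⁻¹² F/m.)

C ≈ 5.06 pF

Initially C₁ = ε₀A/d = 8.85×10⁻¹² × 3.78×10⁻⁴ / 2.05×10⁻³ = 1.63×10⁻¹² F.
C = ε₀A/d scales as 1/d, so C₂/C₁ = d₁/d₂ = 3.10.
C₂ = 3.10 × 1.63×10⁻¹² = 5.06×10⁻¹² F.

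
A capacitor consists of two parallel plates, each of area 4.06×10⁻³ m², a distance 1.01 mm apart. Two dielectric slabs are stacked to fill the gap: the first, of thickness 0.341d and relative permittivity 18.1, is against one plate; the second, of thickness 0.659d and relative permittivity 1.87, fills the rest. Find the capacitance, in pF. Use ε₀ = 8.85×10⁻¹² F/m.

95.8 pF

Stacked slabs ⇒ two capacitors in series, each with the full plate area.
C₁ = κ₁ε₀A/d₁ = 18.1 × 8.85×10⁻¹² × 4.06×10⁻³ / 3.44×10⁻⁴ = 1.89×10⁻⁹ F.
C₂ = κ₂ε₀A/d₂ = 1.87 × 8.85×10⁻¹² × 4.06×10⁻³ / 6.66×10⁻⁴ = 1.01×10⁻¹⁰ F.
C = (1/C₁ + 1/C₂)⁻¹ = 9.58×10⁻¹¹ F.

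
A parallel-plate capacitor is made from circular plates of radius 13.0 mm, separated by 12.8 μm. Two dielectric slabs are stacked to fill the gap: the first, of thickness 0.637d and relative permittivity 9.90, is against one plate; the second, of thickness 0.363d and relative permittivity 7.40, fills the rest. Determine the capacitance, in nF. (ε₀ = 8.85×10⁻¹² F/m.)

A = π(13.0 mm)² = 5.31×10⁻⁴ m².
Stacked slabs ⇒ two capacitors in series, each with the full plate area.
C₁ = κ₁ε₀A/d₁ = 9.90 × 8.85×10⁻¹² × 5.31×10⁻⁴ / 8.15×10⁻⁶ = 5.71×10⁻⁹ F.
C₂ = κ₂ε₀A/d₂ = 7.40 × 8.85×10⁻¹² × 5.31×10⁻⁴ / 4.65×10⁻⁶ = 7.48×10⁻⁹ F.
C = (1/C₁ + 1/C₂)⁻¹ = 3.24×10⁻⁹ F.

3.24 nF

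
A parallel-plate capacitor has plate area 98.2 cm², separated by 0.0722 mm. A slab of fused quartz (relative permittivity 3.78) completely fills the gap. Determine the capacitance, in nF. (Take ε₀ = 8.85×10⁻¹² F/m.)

A = 98.2 cm² = 9.82×10⁻³ m².
C = κε₀A/d = 3.78 × 8.85×10⁻¹² × 9.82×10⁻³ / 7.22×10⁻⁵ = 4.55×10⁻⁹ F.

4.55 nF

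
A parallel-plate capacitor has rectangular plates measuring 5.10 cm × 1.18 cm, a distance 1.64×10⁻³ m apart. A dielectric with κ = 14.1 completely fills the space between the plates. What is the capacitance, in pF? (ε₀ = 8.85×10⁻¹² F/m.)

45.8 pF

A = 5.10 × 1.18 cm² = 6.02×10⁻⁴ m².
C = κε₀A/d = 14.1 × 8.85×10⁻¹² × 6.02×10⁻⁴ / 1.64×10⁻³ = 4.58×10⁻¹¹ F.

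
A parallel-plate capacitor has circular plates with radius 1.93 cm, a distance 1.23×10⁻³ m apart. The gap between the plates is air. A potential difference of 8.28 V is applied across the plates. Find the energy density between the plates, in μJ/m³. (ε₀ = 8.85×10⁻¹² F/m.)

201 μJ/m³

E = V/d = 8.28 / 1.23×10⁻³ = 6.73×10³ V/m.
u = ½ε₀E² = ½ × 8.85×10⁻¹² × (6.73×10³)² = 2.01×10⁻⁴ J/m³.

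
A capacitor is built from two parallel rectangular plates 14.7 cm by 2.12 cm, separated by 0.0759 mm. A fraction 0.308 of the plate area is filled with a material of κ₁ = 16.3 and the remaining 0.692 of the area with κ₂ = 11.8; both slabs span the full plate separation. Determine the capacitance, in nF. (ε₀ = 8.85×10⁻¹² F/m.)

C ≈ 4.79 nF

A = 14.7 × 2.12 cm² = 3.12×10⁻³ m².
Side-by-side slabs ⇒ two capacitors in parallel, each spanning the full gap.
C₁ = κ₁ε₀A₁/d = 16.3 × 8.85×10⁻¹² × 9.60×10⁻⁴ / 7.59×10⁻⁵ = 1.82×10⁻⁹ F.
C₂ = κ₂ε₀A₂/d = 11.8 × 8.85×10⁻¹² × 2.16×10⁻³ / 7.59×10⁻⁵ = 2.97×10⁻⁹ F.
C = C₁ + C₂ = 4.79×10⁻⁹ F.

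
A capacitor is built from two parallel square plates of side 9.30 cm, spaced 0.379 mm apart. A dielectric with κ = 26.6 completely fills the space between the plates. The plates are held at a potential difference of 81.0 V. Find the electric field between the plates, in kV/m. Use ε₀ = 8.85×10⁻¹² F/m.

E = V/d = 81.0 / 3.79×10⁻⁴ = 2.14×10⁵ V/m.

E ≈ 214 kV/m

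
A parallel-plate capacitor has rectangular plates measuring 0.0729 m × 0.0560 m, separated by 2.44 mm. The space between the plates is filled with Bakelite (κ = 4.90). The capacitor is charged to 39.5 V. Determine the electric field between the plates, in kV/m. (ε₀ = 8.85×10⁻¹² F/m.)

E = V/d = 39.5 / 2.44×10⁻³ = 1.62×10⁴ V/m.

16.2 kV/m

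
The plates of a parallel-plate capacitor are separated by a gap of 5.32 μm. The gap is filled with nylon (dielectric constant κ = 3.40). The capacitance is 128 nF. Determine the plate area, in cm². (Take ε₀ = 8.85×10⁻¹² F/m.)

226 cm²

A = Cd/(κε₀) = 1.28×10⁻⁷ × 5.32×10⁻⁶ / (3.40 × 8.85×10⁻¹²) = 2.26×10⁻² m².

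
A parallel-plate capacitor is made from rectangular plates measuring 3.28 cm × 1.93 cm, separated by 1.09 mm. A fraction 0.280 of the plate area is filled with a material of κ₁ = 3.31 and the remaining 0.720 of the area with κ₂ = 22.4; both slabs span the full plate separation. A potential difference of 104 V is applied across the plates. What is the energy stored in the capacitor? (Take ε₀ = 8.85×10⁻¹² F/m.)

A = 3.28 × 1.93 cm² = 6.33×10⁻⁴ m².
Side-by-side slabs ⇒ two capacitors in parallel, each spanning the full gap.
C₁ = κ₁ε₀A₁/d = 3.31 × 8.85×10⁻¹² × 1.77×10⁻⁴ / 1.09×10⁻³ = 4.76×10⁻¹² F.
C₂ = κ₂ε₀A₂/d = 22.4 × 8.85×10⁻¹² × 4.56×10⁻⁴ / 1.09×10⁻³ = 8.29×10⁻¹¹ F.
C = C₁ + C₂ = 8.77×10⁻¹¹ F.
U = ½CV² = ½ × 8.77×10⁻¹¹ × (104)² = 4.74×10⁻⁷ J.

U ≈ 474 nJ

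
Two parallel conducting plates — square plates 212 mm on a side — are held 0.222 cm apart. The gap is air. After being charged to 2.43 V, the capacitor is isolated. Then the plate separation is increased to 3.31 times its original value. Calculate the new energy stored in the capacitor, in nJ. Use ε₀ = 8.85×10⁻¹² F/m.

1.75 nJ

A = (212 mm)² = 4.49×10⁻² m².
Initially C₁ = ε₀A/d = 8.85×10⁻¹² × 4.49×10⁻² / 2.22×10⁻³ = 1.79×10⁻¹⁰ F.
U₁ = 5.29×10⁻¹⁰ J.
Isolated ⇒ Q is held fixed. C₂ = 0.302 C₁ and U = Q²/(2C), so U₂/U₁ = C₁/C₂ = 3.31.
U₂ = 3.31 × 5.29×10⁻¹⁰ = 1.75×10⁻⁹ J.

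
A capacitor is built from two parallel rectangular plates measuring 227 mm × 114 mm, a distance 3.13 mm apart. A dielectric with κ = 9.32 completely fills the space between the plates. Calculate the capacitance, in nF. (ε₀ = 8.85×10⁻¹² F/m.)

A = 227 × 114 mm² = 2.59×10⁻² m².
C = κε₀A/d = 9.32 × 8.85×10⁻¹² × 2.59×10⁻² / 3.13×10⁻³ = 6.82×10⁻¹⁰ F.

0.682 nF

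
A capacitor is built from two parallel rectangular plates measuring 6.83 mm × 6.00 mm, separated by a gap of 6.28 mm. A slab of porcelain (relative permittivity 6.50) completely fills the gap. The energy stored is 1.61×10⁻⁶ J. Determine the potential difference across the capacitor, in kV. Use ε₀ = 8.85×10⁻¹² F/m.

A = 6.83 × 6.00 mm² = 4.10×10⁻⁵ m².
C = κε₀A/d = 6.50 × 8.85×10⁻¹² × 4.10×10⁻⁵ / 6.28×10⁻³ = 3.75×10⁻¹³ F.
V = √(2U/C) = √(2 × 1.61×10⁻⁶ / 3.75×10⁻¹³) = 2.93×10³ V.

2.93 kV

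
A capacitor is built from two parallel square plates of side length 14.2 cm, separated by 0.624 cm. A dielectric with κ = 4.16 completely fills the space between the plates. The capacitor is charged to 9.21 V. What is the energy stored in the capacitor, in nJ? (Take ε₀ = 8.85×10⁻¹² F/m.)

A = (14.2 cm)² = 2.02×10⁻² m².
C = κε₀A/d = 4.16 × 8.85×10⁻¹² × 2.02×10⁻² / 6.24×10⁻³ = 1.19×10⁻¹⁰ F.
U = ½CV² = ½ × 1.19×10⁻¹⁰ × (9.21)² = 5.05×10⁻⁹ J.

U ≈ 5.05 nJ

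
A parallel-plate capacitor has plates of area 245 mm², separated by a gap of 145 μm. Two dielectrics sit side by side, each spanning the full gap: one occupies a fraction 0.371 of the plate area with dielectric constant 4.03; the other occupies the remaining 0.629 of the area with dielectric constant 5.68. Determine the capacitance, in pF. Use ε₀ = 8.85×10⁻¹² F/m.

C ≈ 75.8 pF

A = 245 mm² = 2.45×10⁻⁴ m².
Side-by-side slabs ⇒ two capacitors in parallel, each spanning the full gap.
C₁ = κ₁ε₀A₁/d = 4.03 × 8.85×10⁻¹² × 9.09×10⁻⁵ / 1.45×10⁻⁴ = 2.24×10⁻¹¹ F.
C₂ = κ₂ε₀A₂/d = 5.68 × 8.85×10⁻¹² × 1.54×10⁻⁴ / 1.45×10⁻⁴ = 5.34×10⁻¹¹ F.
C = C₁ + C₂ = 7.58×10⁻¹¹ F.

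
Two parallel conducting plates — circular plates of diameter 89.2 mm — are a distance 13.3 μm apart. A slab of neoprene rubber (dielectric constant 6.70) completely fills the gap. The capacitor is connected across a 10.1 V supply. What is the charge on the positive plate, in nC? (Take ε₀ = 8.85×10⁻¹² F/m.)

Q ≈ 281 nC

A = π(89.2/2 mm)² = 6.25×10⁻³ m².
C = κε₀A/d = 6.70 × 8.85×10⁻¹² × 6.25×10⁻³ / 1.33×10⁻⁵ = 2.79×10⁻⁸ F.
Q = CV = 2.79×10⁻⁸ × 10.1 = 2.81×10⁻⁷ C.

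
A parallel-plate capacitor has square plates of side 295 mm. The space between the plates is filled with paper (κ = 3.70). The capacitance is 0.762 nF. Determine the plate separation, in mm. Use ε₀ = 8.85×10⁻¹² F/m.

A = (295 mm)² = 8.70×10⁻² m².
d = κε₀A/C = 3.70 × 8.85×10⁻¹² × 8.70×10⁻² / 7.62×10⁻¹⁰ = 3.74×10⁻³ m.

3.74 mm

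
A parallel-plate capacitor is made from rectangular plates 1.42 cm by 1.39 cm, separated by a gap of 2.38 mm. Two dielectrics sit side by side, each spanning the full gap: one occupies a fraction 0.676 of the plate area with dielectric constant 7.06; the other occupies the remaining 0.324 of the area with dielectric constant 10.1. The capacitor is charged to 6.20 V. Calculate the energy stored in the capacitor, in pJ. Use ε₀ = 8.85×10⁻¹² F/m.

A = 1.42 × 1.39 cm² = 1.97×10⁻⁴ m².
Side-by-side slabs ⇒ two capacitors in parallel, each spanning the full gap.
C₁ = κ₁ε₀A₁/d = 7.06 × 8.85×10⁻¹² × 1.33×10⁻⁴ / 2.38×10⁻³ = 3.50×10⁻¹² F.
C₂ = κ₂ε₀A₂/d = 10.1 × 8.85×10⁻¹² × 6.40×10⁻⁵ / 2.38×10⁻³ = 2.40×10⁻¹² F.
C = C₁ + C₂ = 5.90×10⁻¹² F.
U = ½CV² = ½ × 5.90×10⁻¹² × (6.20)² = 1.13×10⁻¹⁰ J.

113 pJ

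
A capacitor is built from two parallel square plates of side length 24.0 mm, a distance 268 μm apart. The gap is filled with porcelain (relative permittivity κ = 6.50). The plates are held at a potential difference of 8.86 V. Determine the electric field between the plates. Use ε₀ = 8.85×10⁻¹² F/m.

E ≈ 33.1 V/mm

E = V/d = 8.86 / 2.68×10⁻⁴ = 3.31×10⁴ V/m.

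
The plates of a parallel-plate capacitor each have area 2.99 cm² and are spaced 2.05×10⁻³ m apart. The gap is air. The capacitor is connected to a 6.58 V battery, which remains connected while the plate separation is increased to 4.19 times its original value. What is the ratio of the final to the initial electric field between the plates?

E₂/E₁ ≈ 0.239

Battery connected ⇒ V is held fixed.
E = V/d, so E₂/E₁ = d₁/d₂ = 0.239.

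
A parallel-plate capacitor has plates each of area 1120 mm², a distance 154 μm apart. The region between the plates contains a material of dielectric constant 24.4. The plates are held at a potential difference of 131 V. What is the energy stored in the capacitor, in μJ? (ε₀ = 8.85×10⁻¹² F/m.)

A = 1120 mm² = 1.12×10⁻³ m².
C = κε₀A/d = 24.4 × 8.85×10⁻¹² × 1.12×10⁻³ / 1.54×10⁻⁴ = 1.57×10⁻⁹ F.
U = ½CV² = ½ × 1.57×10⁻⁹ × (131)² = 1.35×10⁻⁵ J.

U ≈ 13.5 μJ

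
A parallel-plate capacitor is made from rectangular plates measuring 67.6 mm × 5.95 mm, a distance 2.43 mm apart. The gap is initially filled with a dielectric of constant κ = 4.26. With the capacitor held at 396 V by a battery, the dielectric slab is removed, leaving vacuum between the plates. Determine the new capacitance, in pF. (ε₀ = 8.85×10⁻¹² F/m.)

A = 67.6 × 5.95 mm² = 4.02×10⁻⁴ m².
Initially C₁ = κε₀A/d = 4.26 × 8.85×10⁻¹² × 4.02×10⁻⁴ / 2.43×10⁻³ = 6.24×10⁻¹² F.
C = κε₀A/d scales with κ, so C₂/C₁ = 1/κ = 1/4.26 = 0.235.
C₂ = 0.235 × 6.24×10⁻¹² = 1.46×10⁻¹² F.

1.46 pF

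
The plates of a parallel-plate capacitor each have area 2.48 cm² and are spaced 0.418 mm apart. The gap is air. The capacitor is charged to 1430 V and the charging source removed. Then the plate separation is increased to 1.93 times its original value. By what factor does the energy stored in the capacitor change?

1.93

Isolated ⇒ Q is held fixed.
C₂ = 0.518 C₁ and U = Q²/(2C), so U₂/U₁ = C₁/C₂ = 1.93.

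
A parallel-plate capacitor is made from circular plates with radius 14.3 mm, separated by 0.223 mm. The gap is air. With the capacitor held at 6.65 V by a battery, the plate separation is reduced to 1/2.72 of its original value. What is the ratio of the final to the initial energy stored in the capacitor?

Battery connected ⇒ V is held fixed.
C₂ = 2.72 C₁ and U = ½CV², so U₂/U₁ = C₂/C₁ = 2.72.

2.72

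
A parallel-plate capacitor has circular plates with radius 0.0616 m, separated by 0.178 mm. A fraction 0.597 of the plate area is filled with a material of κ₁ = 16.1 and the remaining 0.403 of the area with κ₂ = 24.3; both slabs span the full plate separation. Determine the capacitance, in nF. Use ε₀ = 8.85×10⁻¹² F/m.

A = π(0.0616 m)² = 1.19×10⁻² m².
Side-by-side slabs ⇒ two capacitors in parallel, each spanning the full gap.
C₁ = κ₁ε₀A₁/d = 16.1 × 8.85×10⁻¹² × 7.12×10⁻³ / 1.78×10⁻⁴ = 5.70×10⁻⁹ F.
C₂ = κ₂ε₀A₂/d = 24.3 × 8.85×10⁻¹² × 4.80×10⁻³ / 1.78×10⁻⁴ = 5.80×10⁻⁹ F.
C = C₁ + C₂ = 1.15×10⁻⁸ F.

11.5 nF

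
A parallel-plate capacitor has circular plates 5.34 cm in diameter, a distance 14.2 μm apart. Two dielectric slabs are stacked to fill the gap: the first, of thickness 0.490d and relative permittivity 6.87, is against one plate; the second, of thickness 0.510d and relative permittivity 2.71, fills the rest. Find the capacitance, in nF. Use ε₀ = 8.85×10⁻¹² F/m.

A = π(5.34/2 cm)² = 2.24×10⁻³ m².
Stacked slabs ⇒ two capacitors in series, each with the full plate area.
C₁ = κ₁ε₀A/d₁ = 6.87 × 8.85×10⁻¹² × 2.24×10⁻³ / 6.96×10⁻⁶ = 1.96×10⁻⁸ F.
C₂ = κ₂ε₀A/d₂ = 2.71 × 8.85×10⁻¹² × 2.24×10⁻³ / 7.24×10⁻⁶ = 7.42×10⁻⁹ F.
C = (1/C₁ + 1/C₂)⁻¹ = 5.38×10⁻⁹ F.

5.38 nF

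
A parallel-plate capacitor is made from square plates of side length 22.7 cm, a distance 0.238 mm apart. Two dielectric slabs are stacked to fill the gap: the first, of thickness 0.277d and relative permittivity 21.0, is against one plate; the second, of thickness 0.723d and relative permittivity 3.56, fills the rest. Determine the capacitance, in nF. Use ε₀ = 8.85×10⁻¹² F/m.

A = (22.7 cm)² = 5.15×10⁻² m².
Stacked slabs ⇒ two capacitors in series, each with the full plate area.
C₁ = κ₁ε₀A/d₁ = 21.0 × 8.85×10⁻¹² × 5.15×10⁻² / 6.59×10⁻⁵ = 1.45×10⁻⁷ F.
C₂ = κ₂ε₀A/d₂ = 3.56 × 8.85×10⁻¹² × 5.15×10⁻² / 1.72×10⁻⁴ = 9.43×10⁻⁹ F.
C = (1/C₁ + 1/C₂)⁻¹ = 8.86×10⁻⁹ F.

C ≈ 8.86 nF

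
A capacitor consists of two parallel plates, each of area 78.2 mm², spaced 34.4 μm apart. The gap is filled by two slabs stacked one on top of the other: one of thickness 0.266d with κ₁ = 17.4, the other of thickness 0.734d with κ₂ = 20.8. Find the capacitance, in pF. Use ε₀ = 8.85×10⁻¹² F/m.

C ≈ 398 pF

A = 78.2 mm² = 7.82×10⁻⁵ m².
Stacked slabs ⇒ two capacitors in series, each with the full plate area.
C₁ = κ₁ε₀A/d₁ = 17.4 × 8.85×10⁻¹² × 7.82×10⁻⁵ / 9.15×10⁻⁶ = 1.32×10⁻⁹ F.
C₂ = κ₂ε₀A/d₂ = 20.8 × 8.85×10⁻¹² × 7.82×10⁻⁵ / 2.52×10⁻⁵ = 5.70×10⁻¹⁰ F.
C = (1/C₁ + 1/C₂)⁻¹ = 3.98×10⁻¹⁰ F.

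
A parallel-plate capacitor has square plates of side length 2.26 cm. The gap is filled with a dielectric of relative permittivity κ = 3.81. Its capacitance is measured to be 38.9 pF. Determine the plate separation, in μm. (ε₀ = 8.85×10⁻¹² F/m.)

443 μm

A = (2.26 cm)² = 5.11×10⁻⁴ m².
d = κε₀A/C = 3.81 × 8.85×10⁻¹² × 5.11×10⁻⁴ / 3.89×10⁻¹¹ = 4.43×10⁻⁴ m.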